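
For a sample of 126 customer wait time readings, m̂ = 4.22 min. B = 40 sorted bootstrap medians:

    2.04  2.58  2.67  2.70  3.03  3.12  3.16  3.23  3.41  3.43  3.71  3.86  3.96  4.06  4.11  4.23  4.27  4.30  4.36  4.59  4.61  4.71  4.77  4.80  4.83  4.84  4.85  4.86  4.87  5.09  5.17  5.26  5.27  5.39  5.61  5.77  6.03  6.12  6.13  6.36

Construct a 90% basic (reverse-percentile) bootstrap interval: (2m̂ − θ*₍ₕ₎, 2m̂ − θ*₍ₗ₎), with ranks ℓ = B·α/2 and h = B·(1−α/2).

Percentile endpoints at ranks 2 and 38: θ*₍2₎ = 2.58, θ*₍38₎ = 6.12.
Basic interval reflects these around m̂:
  lower = 2 × 4.22 − 6.12 = 2.32
  upper = 2 × 4.22 − 2.58 = 5.86

(2.32, 5.86)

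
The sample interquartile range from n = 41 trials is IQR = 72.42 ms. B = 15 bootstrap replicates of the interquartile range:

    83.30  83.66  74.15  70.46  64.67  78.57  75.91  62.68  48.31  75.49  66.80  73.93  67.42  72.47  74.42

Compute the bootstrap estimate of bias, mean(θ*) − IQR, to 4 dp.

mean(θ*) = (83.30 + 83.66 + 74.15 + 70.46 + 64.67 + 78.57 + 75.91 + 62.68 + 48.31 + 75.49 + 66.80 + 73.93 + 67.42 + 72.47 + 74.42) / 15 = 71.48267
bias = 71.48267 − 72.42

bias = −0.9373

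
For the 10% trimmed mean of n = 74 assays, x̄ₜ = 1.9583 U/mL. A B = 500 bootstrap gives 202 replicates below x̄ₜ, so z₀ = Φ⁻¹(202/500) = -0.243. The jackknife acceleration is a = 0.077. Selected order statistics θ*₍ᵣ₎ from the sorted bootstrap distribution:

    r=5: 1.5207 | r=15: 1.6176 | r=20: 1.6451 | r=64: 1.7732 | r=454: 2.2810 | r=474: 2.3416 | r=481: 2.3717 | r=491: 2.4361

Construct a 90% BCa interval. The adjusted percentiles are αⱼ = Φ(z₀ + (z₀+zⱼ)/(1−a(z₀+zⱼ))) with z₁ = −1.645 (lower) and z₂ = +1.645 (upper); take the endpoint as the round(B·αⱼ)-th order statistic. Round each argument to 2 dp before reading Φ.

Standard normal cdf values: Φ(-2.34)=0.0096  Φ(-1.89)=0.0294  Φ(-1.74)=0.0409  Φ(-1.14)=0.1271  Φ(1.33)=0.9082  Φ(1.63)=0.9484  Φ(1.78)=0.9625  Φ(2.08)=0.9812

(1.6176, 2.2810)

Lower: z₀ + z₁ = -0.243 + (-1.645) = -1.888; 1 − a(z₀+z₁) = 1 − (0.077)(-1.888) = 1.1454; argument = -0.243 + (-1.888)/1.1454 = -1.8914 → -1.89.
α₁ = Φ(-1.89) = 0.0294; rank = round(500 × 0.0294) = 15; θ*₍15₎ = 1.6176.
Upper: z₀ + z₂ = 1.402; 1 − a(z₀+z₂) = 0.8920; argument = 1.3287 → 1.33; α₂ = 0.9082; rank = 454; θ*₍454₎ = 2.2810.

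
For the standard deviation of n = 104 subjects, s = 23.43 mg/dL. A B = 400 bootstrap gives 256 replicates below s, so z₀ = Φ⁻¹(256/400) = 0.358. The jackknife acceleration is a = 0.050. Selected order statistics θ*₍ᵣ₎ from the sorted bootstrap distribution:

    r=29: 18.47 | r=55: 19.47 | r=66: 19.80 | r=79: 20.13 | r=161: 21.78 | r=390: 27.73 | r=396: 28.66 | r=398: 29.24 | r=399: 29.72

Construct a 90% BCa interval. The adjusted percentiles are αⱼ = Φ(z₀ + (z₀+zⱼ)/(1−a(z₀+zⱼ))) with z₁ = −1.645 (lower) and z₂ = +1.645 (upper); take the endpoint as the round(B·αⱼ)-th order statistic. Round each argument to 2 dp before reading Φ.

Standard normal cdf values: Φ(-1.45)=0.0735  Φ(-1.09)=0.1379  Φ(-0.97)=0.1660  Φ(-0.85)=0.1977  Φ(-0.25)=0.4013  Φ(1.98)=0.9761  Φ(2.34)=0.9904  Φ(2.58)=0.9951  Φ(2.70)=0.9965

Lower: z₀ + z₁ = 0.358 + (-1.645) = -1.287; 1 − a(z₀+z₁) = 1 − (0.050)(-1.287) = 1.0643; argument = 0.358 + (-1.287)/1.0643 = -0.8512 → -0.85.
α₁ = Φ(-0.85) = 0.1977; rank = round(400 × 0.1977) = 79; θ*₍79₎ = 20.13.
Upper: z₀ + z₂ = 2.003; 1 − a(z₀+z₂) = 0.8999; argument = 2.5839 → 2.58; α₂ = 0.9951; rank = 398; θ*₍398₎ = 29.24.

(20.13, 29.24)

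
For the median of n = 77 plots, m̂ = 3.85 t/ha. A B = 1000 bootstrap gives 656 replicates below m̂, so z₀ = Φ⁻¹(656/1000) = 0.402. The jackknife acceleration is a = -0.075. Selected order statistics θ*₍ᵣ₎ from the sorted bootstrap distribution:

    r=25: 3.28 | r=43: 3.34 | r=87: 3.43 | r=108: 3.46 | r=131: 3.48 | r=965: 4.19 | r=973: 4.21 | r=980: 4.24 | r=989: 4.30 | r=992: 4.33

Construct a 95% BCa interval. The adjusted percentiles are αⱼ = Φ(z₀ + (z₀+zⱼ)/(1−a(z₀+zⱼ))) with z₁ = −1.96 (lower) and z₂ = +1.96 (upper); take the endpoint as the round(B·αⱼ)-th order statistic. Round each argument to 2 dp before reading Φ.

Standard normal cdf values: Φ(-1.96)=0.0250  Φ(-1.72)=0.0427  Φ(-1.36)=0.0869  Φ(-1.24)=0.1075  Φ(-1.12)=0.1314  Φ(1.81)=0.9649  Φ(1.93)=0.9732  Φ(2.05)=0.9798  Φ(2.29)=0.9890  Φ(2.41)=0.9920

(3.43, 4.33)

Lower: z₀ + z₁ = 0.402 + (-1.960) = -1.558; 1 − a(z₀+z₁) = 1 − (-0.075)(-1.558) = 0.8831; argument = 0.402 + (-1.558)/0.8831 = -1.3621 → -1.36.
α₁ = Φ(-1.36) = 0.0869; rank = round(1000 × 0.0869) = 87; θ*₍87₎ = 3.43.
Upper: z₀ + z₂ = 2.362; 1 − a(z₀+z₂) = 1.1771; argument = 2.4085 → 2.41; α₂ = 0.9920; rank = 992; θ*₍992₎ = 4.33.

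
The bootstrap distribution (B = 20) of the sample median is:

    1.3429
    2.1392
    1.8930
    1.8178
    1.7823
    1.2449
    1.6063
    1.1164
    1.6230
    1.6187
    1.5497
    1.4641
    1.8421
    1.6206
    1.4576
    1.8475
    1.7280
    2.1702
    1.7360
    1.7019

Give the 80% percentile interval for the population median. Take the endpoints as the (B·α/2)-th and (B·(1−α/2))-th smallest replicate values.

(1.2449, 1.8930)

Sorted replicates: 1.1164, 1.2449, 1.3429, 1.4576, 1.4641, 1.5497, 1.6063, 1.6187, 1.6206, 1.6230, 1.7019, 1.7280, 1.7360, 1.7823, 1.8178, 1.8421, 1.8475, 1.8930, 2.1392, 2.1702
α = 0.20; lower rank = 20 × 0.100 = 2; upper rank = 20 × 0.900 = 18.
The 2nd smallest replicate is 1.2449; the 18th is 1.8930.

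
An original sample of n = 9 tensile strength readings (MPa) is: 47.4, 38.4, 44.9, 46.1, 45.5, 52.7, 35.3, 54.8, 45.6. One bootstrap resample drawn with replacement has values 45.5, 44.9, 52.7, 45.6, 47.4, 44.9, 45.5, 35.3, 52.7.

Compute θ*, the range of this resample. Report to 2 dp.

θ* = 17.40

Range = 52.7 − 35.3 = 17.40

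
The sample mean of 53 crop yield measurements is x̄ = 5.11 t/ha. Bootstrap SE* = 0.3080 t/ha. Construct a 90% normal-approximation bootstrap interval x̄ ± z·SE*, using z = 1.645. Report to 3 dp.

Margin = 1.645 × 0.3080 = 0.5067
Interval: 5.11 ± 0.5067

(4.603, 5.617)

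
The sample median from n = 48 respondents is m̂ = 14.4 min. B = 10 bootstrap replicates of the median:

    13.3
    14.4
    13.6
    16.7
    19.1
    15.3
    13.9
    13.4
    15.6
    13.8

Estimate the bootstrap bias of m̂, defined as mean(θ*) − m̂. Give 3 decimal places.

bias = +0.510

mean(θ*) = (13.3 + 14.4 + 13.6 + 16.7 + 19.1 + 15.3 + 13.9 + 13.4 + 15.6 + 13.8) / 10 = 14.9100
bias = 14.9100 − 14.4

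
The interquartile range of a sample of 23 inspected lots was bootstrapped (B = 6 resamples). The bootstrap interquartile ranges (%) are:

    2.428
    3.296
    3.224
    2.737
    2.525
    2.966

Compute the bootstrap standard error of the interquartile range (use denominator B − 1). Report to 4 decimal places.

SE* = 0.3599

Bootstrap SE is the standard deviation of the 6 replicate interquartile ranges.
Mean of replicates: (2.428 + 3.296 + 3.224 + 2.737 + 2.525 + 2.966) / 6 = 17.17600 / 6 = 2.86267
Sum of squared deviations: (−0.43467)² + (+0.43333)² + (+0.36133)² + (−0.12567)² + (−0.33767)² + (+0.10333)² = 0.64776
Variance = 0.64776 / 5 = 0.12955
SE* = √0.12955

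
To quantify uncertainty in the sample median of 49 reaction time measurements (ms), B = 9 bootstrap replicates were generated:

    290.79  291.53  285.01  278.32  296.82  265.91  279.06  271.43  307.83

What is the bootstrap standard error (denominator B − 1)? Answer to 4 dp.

Bootstrap SE is the standard deviation of the 9 replicate medians.
Mean of replicates: (290.79 + 291.53 + 285.01 + 278.32 + 296.82 + 265.91 + 279.06 + 271.43 + 307.83) / 9 = 2566.70000 / 9 = 285.18889
Sum of squared deviations: (+5.60111)² + (+6.34111)² + (−0.17889)² + (−6.86889)² + (+11.63111)² + (−19.27889)² + (−6.12889)² + (−13.75889)² + (+22.64111)² = 1365.24429
Variance = 1365.24429 / 8 = 170.65554
SE* = √170.65554

SE* = 13.0635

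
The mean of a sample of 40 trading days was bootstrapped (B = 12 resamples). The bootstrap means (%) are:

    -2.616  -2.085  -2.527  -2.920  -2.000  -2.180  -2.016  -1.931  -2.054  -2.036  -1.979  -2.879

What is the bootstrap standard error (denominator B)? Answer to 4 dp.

SE* = 0.3488

Bootstrap SE is the standard deviation of the 12 replicate means.
Mean of replicates: ((-2.616) + (-2.085) + (-2.527) + (-2.920) + (-2.000) + (-2.180) + (-2.016) + (-1.931) + (-2.054) + (-2.036) + (-1.979) + (-2.879)) / 12 = -27.22300 / 12 = -2.26858
Sum of squared deviations: (−0.34742)² + (+0.18358)² + (−0.25842)² + (−0.65142)² + (+0.26858)² + (+0.08858)² + (+0.25258)² + (+0.33758)² + (+0.21458)² + (+0.23258)² + (+0.28958)² + (−0.61042)² = 1.45988
Variance = 1.45988 / 12 = 0.12166
SE* = √0.12166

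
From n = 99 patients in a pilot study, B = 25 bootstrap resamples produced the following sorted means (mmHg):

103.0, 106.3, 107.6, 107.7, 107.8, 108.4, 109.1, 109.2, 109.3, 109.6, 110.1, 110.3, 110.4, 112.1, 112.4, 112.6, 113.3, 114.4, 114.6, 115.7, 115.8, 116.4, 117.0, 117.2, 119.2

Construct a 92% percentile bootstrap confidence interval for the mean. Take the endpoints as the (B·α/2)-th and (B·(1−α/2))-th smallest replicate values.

α = 0.08; lower rank = 25 × 0.040 = 1; upper rank = 25 × 0.960 = 24.
The 1st smallest replicate is 103.0; the 24th is 117.2.

(103.0, 117.2)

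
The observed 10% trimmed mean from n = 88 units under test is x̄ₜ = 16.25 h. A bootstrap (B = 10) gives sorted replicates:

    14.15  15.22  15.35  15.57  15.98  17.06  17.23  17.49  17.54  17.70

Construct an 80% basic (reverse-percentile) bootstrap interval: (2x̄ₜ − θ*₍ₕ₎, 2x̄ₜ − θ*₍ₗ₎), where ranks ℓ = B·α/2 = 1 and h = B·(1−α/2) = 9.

(14.96, 18.35)

Percentile endpoints at ranks 1 and 9: θ*₍1₎ = 14.15, θ*₍9₎ = 17.54.
Basic interval reflects these around x̄ₜ:
  lower = 2 × 16.25 − 17.54 = 14.96
  upper = 2 × 16.25 − 14.15 = 18.35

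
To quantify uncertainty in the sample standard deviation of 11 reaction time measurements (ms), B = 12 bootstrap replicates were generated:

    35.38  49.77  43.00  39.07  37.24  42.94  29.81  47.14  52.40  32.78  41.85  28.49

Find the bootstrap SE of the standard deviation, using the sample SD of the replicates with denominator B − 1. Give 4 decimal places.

Bootstrap SE is the standard deviation of the 12 replicate standard deviations.
Mean of replicates: (35.38 + 49.77 + 43.00 + 39.07 + 37.24 + 42.94 + 29.81 + 47.14 + 52.40 + 32.78 + 41.85 + 28.49) / 12 = 479.87000 / 12 = 39.98917
Sum of squared deviations: (−4.60917)² + (+9.78083)² + (+3.01083)² + (−0.91917)² + (−2.74917)² + (+2.95083)² + (−10.17917)² + (+7.15083)² + (+12.41083)² + (−7.20917)² + (+1.86083)² + (−11.49917)² = 639.52869
Variance = 639.52869 / 11 = 58.13897
SE* = √58.13897

SE* = 7.6249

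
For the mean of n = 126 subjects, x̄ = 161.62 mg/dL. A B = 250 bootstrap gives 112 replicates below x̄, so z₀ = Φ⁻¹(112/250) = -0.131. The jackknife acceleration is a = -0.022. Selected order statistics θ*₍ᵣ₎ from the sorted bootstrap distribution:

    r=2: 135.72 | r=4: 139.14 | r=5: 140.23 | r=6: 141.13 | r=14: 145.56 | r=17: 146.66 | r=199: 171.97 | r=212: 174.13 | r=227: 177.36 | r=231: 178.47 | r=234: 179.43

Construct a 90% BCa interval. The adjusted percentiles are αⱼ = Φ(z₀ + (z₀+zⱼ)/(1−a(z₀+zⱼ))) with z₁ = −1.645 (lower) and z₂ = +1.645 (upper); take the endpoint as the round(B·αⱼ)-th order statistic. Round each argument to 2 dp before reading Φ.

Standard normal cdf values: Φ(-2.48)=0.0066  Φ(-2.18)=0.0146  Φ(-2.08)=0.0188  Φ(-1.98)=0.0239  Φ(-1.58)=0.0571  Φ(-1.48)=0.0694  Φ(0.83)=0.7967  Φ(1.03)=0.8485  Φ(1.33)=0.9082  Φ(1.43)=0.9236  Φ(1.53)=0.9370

Lower: z₀ + z₁ = -0.131 + (-1.645) = -1.776; 1 − a(z₀+z₁) = 1 − (-0.022)(-1.776) = 0.9609; argument = -0.131 + (-1.776)/0.9609 = -1.9792 → -1.98.
α₁ = Φ(-1.98) = 0.0239; rank = round(250 × 0.0239) = 6; θ*₍6₎ = 141.13.
Upper: z₀ + z₂ = 1.514; 1 − a(z₀+z₂) = 1.0333; argument = 1.3342 → 1.33; α₂ = 0.9082; rank = 227; θ*₍227₎ = 177.36.

(141.13, 177.36)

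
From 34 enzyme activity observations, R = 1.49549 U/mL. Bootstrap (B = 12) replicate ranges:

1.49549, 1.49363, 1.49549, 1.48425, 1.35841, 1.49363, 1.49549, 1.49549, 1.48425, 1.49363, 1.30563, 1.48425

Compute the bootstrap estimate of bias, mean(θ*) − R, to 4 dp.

mean(θ*) = (1.49549 + 1.49363 + 1.49549 + 1.48425 + 1.35841 + 1.49363 + 1.49549 + 1.49549 + 1.48425 + 1.49363 + 1.30563 + 1.48425) / 12 = 1.46497
bias = 1.46497 − 1.49549

bias = −0.0305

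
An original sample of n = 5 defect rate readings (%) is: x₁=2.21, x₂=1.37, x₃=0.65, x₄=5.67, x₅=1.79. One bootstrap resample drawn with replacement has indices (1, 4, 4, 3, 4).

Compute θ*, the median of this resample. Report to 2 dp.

θ* = 5.67

Resample values: 2.21, 5.67, 5.67, 0.65, 5.67.
Sorted: 0.65, 2.21, 5.67, 5.67, 5.67
Median = middle value = 5.67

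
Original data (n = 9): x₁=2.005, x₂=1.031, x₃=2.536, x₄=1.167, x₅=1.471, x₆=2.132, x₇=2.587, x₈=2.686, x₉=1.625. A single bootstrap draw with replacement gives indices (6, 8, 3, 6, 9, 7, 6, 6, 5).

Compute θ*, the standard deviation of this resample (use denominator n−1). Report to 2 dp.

θ* = 0.41

Resample values: 2.132, 2.686, 2.536, 2.132, 1.625, 2.587, 2.132, 2.132, 1.471.
Mean = 2.1592; sum of squared deviations = 1.3645
s² = 1.3645 / 8 = 0.1706
s = √0.1706 = 0.41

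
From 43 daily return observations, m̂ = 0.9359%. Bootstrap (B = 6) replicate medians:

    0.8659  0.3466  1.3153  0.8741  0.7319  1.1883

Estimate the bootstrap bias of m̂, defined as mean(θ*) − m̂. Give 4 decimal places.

mean(θ*) = (0.8659 + 0.3466 + 1.3153 + 0.8741 + 0.7319 + 1.1883) / 6 = 0.88702
bias = 0.88702 − 0.9359

bias = −0.0489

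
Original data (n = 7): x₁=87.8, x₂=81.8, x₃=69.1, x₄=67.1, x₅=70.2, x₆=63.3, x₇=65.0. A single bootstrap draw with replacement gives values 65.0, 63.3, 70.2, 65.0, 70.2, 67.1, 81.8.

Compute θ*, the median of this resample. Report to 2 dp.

θ* = 67.10

Sorted: 63.3, 65.0, 65.0, 67.1, 70.2, 70.2, 81.8
Median = middle value = 67.10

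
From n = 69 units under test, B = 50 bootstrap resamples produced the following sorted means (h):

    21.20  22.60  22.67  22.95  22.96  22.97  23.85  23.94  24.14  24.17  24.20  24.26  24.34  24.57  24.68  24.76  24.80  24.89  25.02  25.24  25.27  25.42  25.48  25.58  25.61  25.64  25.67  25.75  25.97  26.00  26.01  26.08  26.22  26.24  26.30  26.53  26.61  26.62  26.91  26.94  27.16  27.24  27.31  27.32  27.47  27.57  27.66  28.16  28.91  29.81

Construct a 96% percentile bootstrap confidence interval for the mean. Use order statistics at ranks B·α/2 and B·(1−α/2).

α = 0.04; lower rank = 50 × 0.020 = 1; upper rank = 50 × 0.980 = 49.
The 1st smallest replicate is 21.20; the 49th is 28.91.

(21.20, 28.91)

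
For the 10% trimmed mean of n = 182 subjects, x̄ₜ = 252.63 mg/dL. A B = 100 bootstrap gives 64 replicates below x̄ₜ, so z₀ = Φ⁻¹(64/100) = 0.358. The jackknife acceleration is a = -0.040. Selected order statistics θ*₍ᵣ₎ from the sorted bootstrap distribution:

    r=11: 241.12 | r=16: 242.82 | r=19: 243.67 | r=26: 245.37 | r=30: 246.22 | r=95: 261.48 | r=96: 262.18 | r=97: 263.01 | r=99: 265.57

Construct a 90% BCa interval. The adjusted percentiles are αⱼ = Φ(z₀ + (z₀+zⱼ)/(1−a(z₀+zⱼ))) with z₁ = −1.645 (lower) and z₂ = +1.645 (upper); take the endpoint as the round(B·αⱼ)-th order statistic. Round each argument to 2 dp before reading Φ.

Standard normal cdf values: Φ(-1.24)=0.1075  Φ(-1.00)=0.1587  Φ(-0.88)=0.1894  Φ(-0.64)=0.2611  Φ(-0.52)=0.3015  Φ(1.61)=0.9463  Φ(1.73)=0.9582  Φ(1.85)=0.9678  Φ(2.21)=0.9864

Lower: z₀ + z₁ = 0.358 + (-1.645) = -1.287; 1 − a(z₀+z₁) = 1 − (-0.040)(-1.287) = 0.9485; argument = 0.358 + (-1.287)/0.9485 = -0.9989 → -1.00.
α₁ = Φ(-1.00) = 0.1587; rank = round(100 × 0.1587) = 16; θ*₍16₎ = 242.82.
Upper: z₀ + z₂ = 2.003; 1 − a(z₀+z₂) = 1.0801; argument = 2.2124 → 2.21; α₂ = 0.9864; rank = 99; θ*₍99₎ = 265.57.

(242.82, 265.57)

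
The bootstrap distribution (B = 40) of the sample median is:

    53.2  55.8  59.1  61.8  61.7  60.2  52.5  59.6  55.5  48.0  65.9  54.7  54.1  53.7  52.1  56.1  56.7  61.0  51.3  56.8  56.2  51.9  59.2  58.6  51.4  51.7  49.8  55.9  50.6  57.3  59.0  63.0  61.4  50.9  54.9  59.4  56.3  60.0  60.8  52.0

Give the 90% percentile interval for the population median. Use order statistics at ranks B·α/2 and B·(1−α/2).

(49.8, 61.8)

Sorted replicates: 48.0, 49.8, 50.6, 50.9, 51.3, 51.4, 51.7, 51.9, 52.0, 52.1, 52.5, 53.2, 53.7, 54.1, 54.7, 54.9, 55.5, 55.8, 55.9, 56.1, 56.2, 56.3, 56.7, 56.8, 57.3, 58.6, 59.0, 59.1, 59.2, 59.4, 59.6, 60.0, 60.2, 60.8, 61.0, 61.4, 61.7, 61.8, 63.0, 65.9
α = 0.10; lower rank = 40 × 0.050 = 2; upper rank = 40 × 0.950 = 38.
The 2nd smallest replicate is 49.8; the 38th is 61.8.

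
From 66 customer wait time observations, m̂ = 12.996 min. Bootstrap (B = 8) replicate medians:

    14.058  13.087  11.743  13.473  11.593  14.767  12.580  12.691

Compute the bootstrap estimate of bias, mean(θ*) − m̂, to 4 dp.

bias = +0.0030

mean(θ*) = (14.058 + 13.087 + 11.743 + 13.473 + 11.593 + 14.767 + 12.580 + 12.691) / 8 = 12.99900
bias = 12.99900 − 12.996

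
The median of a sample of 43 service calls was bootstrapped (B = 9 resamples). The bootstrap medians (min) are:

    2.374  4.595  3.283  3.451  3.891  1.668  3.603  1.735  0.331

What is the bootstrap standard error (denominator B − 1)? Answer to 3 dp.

Bootstrap SE is the standard deviation of the 9 replicate medians.
Mean of replicates: (2.374 + 4.595 + 3.283 + 3.451 + 3.891 + 1.668 + 3.603 + 1.735 + 0.331) / 9 = 24.9310 / 9 = 2.7701
Sum of squared deviations: (−0.3961)² + (+1.8249)² + (+0.5129)² + (+0.6809)² + (+1.1209)² + (−1.1021)² + (+0.8329)² + (−1.0351)² + (−2.4391)² = 14.3993
Variance = 14.3993 / 8 = 1.7999
SE* = √1.7999

SE* = 1.342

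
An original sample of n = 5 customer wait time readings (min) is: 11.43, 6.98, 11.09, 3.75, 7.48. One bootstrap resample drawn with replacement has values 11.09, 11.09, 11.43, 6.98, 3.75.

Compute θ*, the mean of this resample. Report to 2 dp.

θ* = 8.87

Mean = (11.09 + 11.09 + 11.43 + 6.98 + 3.75) / 5 = 44.340 / 5 = 8.87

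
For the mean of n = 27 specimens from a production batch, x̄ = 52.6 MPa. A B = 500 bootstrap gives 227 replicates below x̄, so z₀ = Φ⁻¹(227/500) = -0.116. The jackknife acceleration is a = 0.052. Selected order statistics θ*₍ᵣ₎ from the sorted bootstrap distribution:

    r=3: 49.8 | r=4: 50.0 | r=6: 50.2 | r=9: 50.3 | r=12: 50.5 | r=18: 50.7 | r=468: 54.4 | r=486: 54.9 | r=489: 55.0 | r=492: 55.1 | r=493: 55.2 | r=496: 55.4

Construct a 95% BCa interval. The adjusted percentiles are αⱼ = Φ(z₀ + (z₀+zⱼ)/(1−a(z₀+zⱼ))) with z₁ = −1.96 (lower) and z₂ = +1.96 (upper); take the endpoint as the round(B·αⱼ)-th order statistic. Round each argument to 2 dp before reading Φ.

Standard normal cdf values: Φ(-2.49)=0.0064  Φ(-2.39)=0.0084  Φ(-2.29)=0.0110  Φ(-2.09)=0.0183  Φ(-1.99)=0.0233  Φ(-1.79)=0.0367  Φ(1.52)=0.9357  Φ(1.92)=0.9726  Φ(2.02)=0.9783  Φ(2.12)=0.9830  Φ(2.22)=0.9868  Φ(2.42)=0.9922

Lower: z₀ + z₁ = -0.116 + (-1.960) = -2.076; 1 − a(z₀+z₁) = 1 − (0.052)(-2.076) = 1.1080; argument = -0.116 + (-2.076)/1.1080 = -1.9897 → -1.99.
α₁ = Φ(-1.99) = 0.0233; rank = round(500 × 0.0233) = 12; θ*₍12₎ = 50.5.
Upper: z₀ + z₂ = 1.844; 1 − a(z₀+z₂) = 0.9041; argument = 1.9236 → 1.92; α₂ = 0.9726; rank = 486; θ*₍486₎ = 54.9.

(50.5, 54.9)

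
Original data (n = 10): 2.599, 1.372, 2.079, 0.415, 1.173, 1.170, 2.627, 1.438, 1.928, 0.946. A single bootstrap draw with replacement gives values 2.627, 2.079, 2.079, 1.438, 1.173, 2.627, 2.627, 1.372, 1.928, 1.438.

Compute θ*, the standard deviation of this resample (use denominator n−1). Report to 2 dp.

Mean = 1.9388; sum of squared deviations = 2.8696
s² = 2.8696 / 9 = 0.3188
s = √0.3188 = 0.56

θ* = 0.56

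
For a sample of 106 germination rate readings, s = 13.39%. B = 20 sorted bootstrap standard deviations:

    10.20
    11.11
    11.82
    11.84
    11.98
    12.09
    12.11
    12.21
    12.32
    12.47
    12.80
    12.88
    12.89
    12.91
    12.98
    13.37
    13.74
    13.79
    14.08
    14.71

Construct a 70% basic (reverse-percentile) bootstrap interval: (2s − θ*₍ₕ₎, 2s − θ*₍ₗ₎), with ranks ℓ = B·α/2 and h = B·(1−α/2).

Percentile endpoints at ranks 3 and 17: θ*₍3₎ = 11.82, θ*₍17₎ = 13.74.
Basic interval reflects these around s:
  lower = 2 × 13.39 − 13.74 = 13.04
  upper = 2 × 13.39 − 11.82 = 14.96

(13.04, 14.96)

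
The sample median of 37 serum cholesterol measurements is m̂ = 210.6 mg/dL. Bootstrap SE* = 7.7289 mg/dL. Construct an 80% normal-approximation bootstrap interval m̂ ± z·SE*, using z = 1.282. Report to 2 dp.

(200.69, 220.51)

Margin = 1.282 × 7.7289 = 9.908
Interval: 210.6 ± 9.908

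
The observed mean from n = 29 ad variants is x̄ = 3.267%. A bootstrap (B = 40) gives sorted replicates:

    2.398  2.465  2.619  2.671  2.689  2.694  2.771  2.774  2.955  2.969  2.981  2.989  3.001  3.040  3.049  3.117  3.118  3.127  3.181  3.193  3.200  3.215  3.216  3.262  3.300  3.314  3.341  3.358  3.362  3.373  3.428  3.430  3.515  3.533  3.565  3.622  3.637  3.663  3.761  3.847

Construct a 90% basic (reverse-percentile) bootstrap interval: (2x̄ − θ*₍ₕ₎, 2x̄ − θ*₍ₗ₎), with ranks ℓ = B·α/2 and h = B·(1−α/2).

(2.871, 4.069)

Percentile endpoints at ranks 2 and 38: θ*₍2₎ = 2.465, θ*₍38₎ = 3.663.
Basic interval reflects these around x̄:
  lower = 2 × 3.267 − 3.663 = 2.871
  upper = 2 × 3.267 − 2.465 = 4.069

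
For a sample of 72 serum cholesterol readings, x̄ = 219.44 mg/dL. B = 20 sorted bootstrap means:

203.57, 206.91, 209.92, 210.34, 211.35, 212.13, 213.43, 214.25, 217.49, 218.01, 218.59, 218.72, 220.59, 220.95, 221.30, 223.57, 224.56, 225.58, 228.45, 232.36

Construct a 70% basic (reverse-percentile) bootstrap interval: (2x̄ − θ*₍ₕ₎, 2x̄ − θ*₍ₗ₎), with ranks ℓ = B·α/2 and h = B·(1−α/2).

Percentile endpoints at ranks 3 and 17: θ*₍3₎ = 209.92, θ*₍17₎ = 224.56.
Basic interval reflects these around x̄:
  lower = 2 × 219.44 − 224.56 = 214.32
  upper = 2 × 219.44 − 209.92 = 228.96

(214.32, 228.96)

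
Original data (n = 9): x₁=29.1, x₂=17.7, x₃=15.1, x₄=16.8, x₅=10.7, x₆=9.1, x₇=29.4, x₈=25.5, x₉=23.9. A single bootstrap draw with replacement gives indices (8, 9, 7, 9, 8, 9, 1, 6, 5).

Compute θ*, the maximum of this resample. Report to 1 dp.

θ* = 29.4

Resample values: 25.5, 23.9, 29.4, 23.9, 25.5, 23.9, 29.1, 9.1, 10.7.
Maximum = 29.4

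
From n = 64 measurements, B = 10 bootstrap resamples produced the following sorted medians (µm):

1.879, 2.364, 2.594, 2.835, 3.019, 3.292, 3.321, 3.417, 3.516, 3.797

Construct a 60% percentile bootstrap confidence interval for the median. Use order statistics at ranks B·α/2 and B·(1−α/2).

α = 0.40; lower rank = 10 × 0.200 = 2; upper rank = 10 × 0.800 = 8.
The 2nd smallest replicate is 2.364; the 8th is 3.417.

(2.364, 3.417)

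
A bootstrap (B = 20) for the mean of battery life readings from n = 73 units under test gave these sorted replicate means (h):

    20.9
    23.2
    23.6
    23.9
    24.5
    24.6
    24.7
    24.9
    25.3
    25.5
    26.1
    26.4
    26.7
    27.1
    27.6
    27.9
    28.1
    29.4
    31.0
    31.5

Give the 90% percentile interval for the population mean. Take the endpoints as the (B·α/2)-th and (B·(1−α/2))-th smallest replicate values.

(20.9, 31.0)

α = 0.10; lower rank = 20 × 0.050 = 1; upper rank = 20 × 0.950 = 19.
The 1st smallest replicate is 20.9; the 19th is 31.0.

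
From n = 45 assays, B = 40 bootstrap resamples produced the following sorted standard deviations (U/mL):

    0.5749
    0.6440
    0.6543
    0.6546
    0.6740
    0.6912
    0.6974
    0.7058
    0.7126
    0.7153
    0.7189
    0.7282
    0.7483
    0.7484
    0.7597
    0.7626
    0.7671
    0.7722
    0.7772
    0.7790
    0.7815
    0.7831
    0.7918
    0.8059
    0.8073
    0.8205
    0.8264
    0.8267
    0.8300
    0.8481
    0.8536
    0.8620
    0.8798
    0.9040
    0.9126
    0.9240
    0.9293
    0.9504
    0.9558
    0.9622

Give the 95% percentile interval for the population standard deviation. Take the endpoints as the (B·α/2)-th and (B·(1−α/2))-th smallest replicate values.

α = 0.05; lower rank = 40 × 0.025 = 1; upper rank = 40 × 0.975 = 39.
The 1st smallest replicate is 0.5749; the 39th is 0.9558.

(0.5749, 0.9558)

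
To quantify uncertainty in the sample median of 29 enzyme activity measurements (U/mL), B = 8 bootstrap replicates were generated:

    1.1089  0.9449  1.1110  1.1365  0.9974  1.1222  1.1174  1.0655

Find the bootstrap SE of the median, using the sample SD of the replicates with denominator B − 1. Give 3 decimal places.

SE* = 0.069

Bootstrap SE is the standard deviation of the 8 replicate medians.
Mean of replicates: (1.1089 + 0.9449 + 1.1110 + 1.1365 + 0.9974 + 1.1222 + 1.1174 + 1.0655) / 8 = 8.60380 / 8 = 1.07547
Sum of squared deviations: (+0.03343)² + (−0.13057)² + (+0.03553)² + (+0.06103)² + (−0.07808)² + (+0.04673)² + (+0.04192)² + (−0.00998)² = 0.03329
Variance = 0.03329 / 7 = 0.00476
SE* = √0.00476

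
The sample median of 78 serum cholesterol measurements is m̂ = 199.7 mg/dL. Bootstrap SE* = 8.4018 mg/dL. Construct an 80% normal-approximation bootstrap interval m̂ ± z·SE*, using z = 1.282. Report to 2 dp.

(188.93, 210.47)

Margin = 1.282 × 8.4018 = 10.771
Interval: 199.7 ± 10.771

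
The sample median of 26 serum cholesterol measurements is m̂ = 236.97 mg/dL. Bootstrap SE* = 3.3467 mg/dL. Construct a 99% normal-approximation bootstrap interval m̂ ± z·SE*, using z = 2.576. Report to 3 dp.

(228.349, 245.591)

Margin = 2.576 × 3.3467 = 8.6211
Interval: 236.97 ± 8.6211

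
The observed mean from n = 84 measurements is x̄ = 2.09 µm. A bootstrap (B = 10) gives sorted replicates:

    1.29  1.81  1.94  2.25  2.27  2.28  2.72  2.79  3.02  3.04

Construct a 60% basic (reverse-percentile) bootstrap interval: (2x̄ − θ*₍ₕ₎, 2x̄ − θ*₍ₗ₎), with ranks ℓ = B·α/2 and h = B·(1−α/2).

(1.39, 2.37)

Percentile endpoints at ranks 2 and 8: θ*₍2₎ = 1.81, θ*₍8₎ = 2.79.
Basic interval reflects these around x̄:
  lower = 2 × 2.09 − 2.79 = 1.39
  upper = 2 × 2.09 − 1.81 = 2.37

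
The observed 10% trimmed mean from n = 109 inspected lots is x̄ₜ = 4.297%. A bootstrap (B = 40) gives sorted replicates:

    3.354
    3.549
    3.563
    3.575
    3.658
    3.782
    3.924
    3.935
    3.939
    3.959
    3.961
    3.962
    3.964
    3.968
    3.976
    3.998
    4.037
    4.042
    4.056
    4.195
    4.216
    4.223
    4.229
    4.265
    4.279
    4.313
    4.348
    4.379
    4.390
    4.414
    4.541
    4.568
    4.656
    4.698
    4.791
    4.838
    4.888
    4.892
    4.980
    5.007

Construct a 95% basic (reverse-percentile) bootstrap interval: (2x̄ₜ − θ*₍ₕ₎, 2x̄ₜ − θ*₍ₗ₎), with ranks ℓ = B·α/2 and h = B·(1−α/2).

Percentile endpoints at ranks 1 and 39: θ*₍1₎ = 3.354, θ*₍39₎ = 4.980.
Basic interval reflects these around x̄ₜ:
  lower = 2 × 4.297 − 4.980 = 3.614
  upper = 2 × 4.297 − 3.354 = 5.240

(3.614, 5.240)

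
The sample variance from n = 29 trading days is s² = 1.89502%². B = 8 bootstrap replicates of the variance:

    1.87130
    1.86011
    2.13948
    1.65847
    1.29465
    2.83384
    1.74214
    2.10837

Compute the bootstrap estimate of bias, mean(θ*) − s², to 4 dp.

mean(θ*) = (1.87130 + 1.86011 + 2.13948 + 1.65847 + 1.29465 + 2.83384 + 1.74214 + 2.10837) / 8 = 1.93854
bias = 1.93854 − 1.89502

bias = +0.0435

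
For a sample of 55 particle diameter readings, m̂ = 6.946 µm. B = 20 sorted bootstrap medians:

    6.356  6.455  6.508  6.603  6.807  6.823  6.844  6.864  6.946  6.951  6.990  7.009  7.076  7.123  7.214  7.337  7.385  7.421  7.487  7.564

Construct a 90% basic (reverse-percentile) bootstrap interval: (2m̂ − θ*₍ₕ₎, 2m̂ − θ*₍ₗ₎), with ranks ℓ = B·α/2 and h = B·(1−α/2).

(6.405, 7.536)

Percentile endpoints at ranks 1 and 19: θ*₍1₎ = 6.356, θ*₍19₎ = 7.487.
Basic interval reflects these around m̂:
  lower = 2 × 6.946 − 7.487 = 6.405
  upper = 2 × 6.946 − 6.356 = 7.536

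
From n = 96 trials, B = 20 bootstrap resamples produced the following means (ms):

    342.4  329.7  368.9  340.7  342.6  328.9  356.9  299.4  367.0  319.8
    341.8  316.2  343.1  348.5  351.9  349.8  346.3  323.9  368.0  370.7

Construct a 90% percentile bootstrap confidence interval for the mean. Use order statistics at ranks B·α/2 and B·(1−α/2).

Sorted replicates: 299.4, 316.2, 319.8, 323.9, 328.9, 329.7, 340.7, 341.8, 342.4, 342.6, 343.1, 346.3, 348.5, 349.8, 351.9, 356.9, 367.0, 368.0, 368.9, 370.7
α = 0.10; lower rank = 20 × 0.050 = 1; upper rank = 20 × 0.950 = 19.
The 1st smallest replicate is 299.4; the 19th is 368.9.

(299.4, 368.9)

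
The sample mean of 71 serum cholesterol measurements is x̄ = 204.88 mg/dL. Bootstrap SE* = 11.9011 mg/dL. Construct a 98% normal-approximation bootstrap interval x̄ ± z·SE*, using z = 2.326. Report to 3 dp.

Margin = 2.326 × 11.9011 = 27.6820
Interval: 204.88 ± 27.6820

(177.198, 232.562)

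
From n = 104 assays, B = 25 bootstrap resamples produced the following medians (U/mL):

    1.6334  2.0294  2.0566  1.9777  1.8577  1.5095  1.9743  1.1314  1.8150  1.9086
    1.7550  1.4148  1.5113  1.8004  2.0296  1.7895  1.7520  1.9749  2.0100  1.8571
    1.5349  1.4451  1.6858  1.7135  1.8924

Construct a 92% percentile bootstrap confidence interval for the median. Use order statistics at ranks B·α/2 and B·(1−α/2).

(1.1314, 2.0296)

Sorted replicates: 1.1314, 1.4148, 1.4451, 1.5095, 1.5113, 1.5349, 1.6334, 1.6858, 1.7135, 1.7520, 1.7550, 1.7895, 1.8004, 1.8150, 1.8571, 1.8577, 1.8924, 1.9086, 1.9743, 1.9749, 1.9777, 2.0100, 2.0294, 2.0296, 2.0566
α = 0.08; lower rank = 25 × 0.040 = 1; upper rank = 25 × 0.960 = 24.
The 1st smallest replicate is 1.1314; the 24th is 2.0296.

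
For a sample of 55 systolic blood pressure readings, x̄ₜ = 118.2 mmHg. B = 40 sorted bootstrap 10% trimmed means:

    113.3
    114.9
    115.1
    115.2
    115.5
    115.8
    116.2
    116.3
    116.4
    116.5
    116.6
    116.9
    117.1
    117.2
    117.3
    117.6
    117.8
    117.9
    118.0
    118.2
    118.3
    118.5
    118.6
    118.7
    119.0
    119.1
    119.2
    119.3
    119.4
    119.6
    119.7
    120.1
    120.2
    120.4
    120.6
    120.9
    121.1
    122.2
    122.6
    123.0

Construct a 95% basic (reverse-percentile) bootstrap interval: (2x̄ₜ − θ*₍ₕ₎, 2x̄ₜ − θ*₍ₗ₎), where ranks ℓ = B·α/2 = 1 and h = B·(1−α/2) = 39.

Percentile endpoints at ranks 1 and 39: θ*₍1₎ = 113.3, θ*₍39₎ = 122.6.
Basic interval reflects these around x̄ₜ:
  lower = 2 × 118.2 − 122.6 = 113.8
  upper = 2 × 118.2 − 113.3 = 123.1

(113.8, 123.1)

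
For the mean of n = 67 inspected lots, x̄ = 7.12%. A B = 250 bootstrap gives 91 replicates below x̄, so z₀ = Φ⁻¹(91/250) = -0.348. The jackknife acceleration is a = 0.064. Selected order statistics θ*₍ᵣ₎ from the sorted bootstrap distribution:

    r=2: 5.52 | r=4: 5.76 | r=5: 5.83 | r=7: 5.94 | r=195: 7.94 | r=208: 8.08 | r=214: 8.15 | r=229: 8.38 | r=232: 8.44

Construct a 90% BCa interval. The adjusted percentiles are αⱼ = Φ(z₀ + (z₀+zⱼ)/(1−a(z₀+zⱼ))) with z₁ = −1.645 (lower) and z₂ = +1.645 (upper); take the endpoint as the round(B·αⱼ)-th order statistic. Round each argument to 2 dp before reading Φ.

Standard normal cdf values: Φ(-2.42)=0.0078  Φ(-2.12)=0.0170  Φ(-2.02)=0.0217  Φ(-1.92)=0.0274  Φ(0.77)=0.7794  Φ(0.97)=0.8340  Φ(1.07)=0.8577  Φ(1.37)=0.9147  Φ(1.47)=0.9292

(5.76, 8.15)

Lower: z₀ + z₁ = -0.348 + (-1.645) = -1.993; 1 − a(z₀+z₁) = 1 − (0.064)(-1.993) = 1.1276; argument = -0.348 + (-1.993)/1.1276 = -2.1155 → -2.12.
α₁ = Φ(-2.12) = 0.0170; rank = round(250 × 0.0170) = 4; θ*₍4₎ = 5.76.
Upper: z₀ + z₂ = 1.297; 1 − a(z₀+z₂) = 0.9170; argument = 1.0664 → 1.07; α₂ = 0.8577; rank = 214; θ*₍214₎ = 8.15.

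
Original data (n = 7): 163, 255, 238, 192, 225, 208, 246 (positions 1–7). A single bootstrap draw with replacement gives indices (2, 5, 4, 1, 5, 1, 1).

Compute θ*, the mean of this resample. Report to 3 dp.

θ* = 198.000

Resample values: 255, 225, 192, 163, 225, 163, 163.
Mean = (255 + 225 + 192 + 163 + 225 + 163 + 163) / 7 = 1386.0 / 7 = 198.000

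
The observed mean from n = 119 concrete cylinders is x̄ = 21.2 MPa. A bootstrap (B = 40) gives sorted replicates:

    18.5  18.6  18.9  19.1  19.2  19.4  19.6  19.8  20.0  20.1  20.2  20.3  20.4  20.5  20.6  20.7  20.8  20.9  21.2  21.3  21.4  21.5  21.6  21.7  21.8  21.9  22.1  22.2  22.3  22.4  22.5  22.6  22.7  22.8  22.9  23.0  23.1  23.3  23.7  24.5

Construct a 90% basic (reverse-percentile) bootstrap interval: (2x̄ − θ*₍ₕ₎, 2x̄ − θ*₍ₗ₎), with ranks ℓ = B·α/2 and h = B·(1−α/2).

Percentile endpoints at ranks 2 and 38: θ*₍2₎ = 18.6, θ*₍38₎ = 23.3.
Basic interval reflects these around x̄:
  lower = 2 × 21.2 − 23.3 = 19.1
  upper = 2 × 21.2 − 18.6 = 23.8

(19.1, 23.8)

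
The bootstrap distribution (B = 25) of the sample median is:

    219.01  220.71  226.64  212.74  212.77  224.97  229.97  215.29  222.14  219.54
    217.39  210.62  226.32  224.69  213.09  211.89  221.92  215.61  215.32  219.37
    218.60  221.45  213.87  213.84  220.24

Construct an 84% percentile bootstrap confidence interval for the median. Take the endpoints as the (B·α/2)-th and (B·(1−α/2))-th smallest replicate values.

Sorted replicates: 210.62, 211.89, 212.74, 212.77, 213.09, 213.84, 213.87, 215.29, 215.32, 215.61, 217.39, 218.60, 219.01, 219.37, 219.54, 220.24, 220.71, 221.45, 221.92, 222.14, 224.69, 224.97, 226.32, 226.64, 229.97
α = 0.16; lower rank = 25 × 0.080 = 2; upper rank = 25 × 0.920 = 23.
The 2nd smallest replicate is 211.89; the 23rd is 226.32.

(211.89, 226.32)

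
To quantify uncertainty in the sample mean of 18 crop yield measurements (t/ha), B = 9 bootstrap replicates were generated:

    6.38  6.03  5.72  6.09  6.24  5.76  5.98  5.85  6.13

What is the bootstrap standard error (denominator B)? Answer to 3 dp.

Bootstrap SE is the standard deviation of the 9 replicate means.
Mean of replicates: (6.38 + 6.03 + 5.72 + 6.09 + 6.24 + 5.76 + 5.98 + 5.85 + 6.13) / 9 = 54.1800 / 9 = 6.0200
Sum of squared deviations: (+0.3600)² + (+0.0100)² + (−0.3000)² + (+0.0700)² + (+0.2200)² + (−0.2600)² + (−0.0400)² + (−0.1700)² + (+0.1100)² = 0.3832
Variance = 0.3832 / 9 = 0.0426
SE* = √0.0426

SE* = 0.206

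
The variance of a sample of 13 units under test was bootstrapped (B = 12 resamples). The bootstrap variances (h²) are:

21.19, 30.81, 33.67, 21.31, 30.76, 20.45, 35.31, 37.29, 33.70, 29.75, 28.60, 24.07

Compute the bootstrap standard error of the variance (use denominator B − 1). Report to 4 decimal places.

Bootstrap SE is the standard deviation of the 12 replicate variances.
Mean of replicates: (21.19 + 30.81 + 33.67 + 21.31 + 30.76 + 20.45 + 35.31 + 37.29 + 33.70 + 29.75 + 28.60 + 24.07) / 12 = 346.91000 / 12 = 28.90917
Sum of squared deviations: (−7.71917)² + (+1.90083)² + (+4.76083)² + (−7.59917)² + (+1.85083)² + (−8.45917)² + (+6.40083)² + (+8.38083)² + (+4.79083)² + (+0.84083)² + (−0.30917)² + (−4.83917)² = 376.97589
Variance = 376.97589 / 11 = 34.27054
SE* = √34.27054

SE* = 5.8541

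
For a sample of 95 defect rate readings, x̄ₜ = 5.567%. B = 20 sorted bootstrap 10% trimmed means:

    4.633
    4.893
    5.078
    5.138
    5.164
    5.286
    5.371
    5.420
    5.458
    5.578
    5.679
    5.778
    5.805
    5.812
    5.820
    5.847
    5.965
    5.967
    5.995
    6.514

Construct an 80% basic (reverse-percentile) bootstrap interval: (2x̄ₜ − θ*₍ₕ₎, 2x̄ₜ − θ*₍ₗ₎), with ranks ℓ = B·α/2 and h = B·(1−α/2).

(5.167, 6.241)

Percentile endpoints at ranks 2 and 18: θ*₍2₎ = 4.893, θ*₍18₎ = 5.967.
Basic interval reflects these around x̄ₜ:
  lower = 2 × 5.567 − 5.967 = 5.167
  upper = 2 × 5.567 − 4.893 = 6.241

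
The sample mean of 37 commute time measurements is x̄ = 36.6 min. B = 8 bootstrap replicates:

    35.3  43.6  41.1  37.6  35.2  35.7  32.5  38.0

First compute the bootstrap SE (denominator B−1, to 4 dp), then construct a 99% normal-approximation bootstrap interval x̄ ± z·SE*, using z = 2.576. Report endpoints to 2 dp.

(27.43, 45.77)

Mean of replicates = 37.3750; sum of squared deviations = 88.6750; SE* = √(88.6750/7) = 3.5592
Margin = 2.576 × 3.5592 = 9.168
Interval: 36.6 ± 9.168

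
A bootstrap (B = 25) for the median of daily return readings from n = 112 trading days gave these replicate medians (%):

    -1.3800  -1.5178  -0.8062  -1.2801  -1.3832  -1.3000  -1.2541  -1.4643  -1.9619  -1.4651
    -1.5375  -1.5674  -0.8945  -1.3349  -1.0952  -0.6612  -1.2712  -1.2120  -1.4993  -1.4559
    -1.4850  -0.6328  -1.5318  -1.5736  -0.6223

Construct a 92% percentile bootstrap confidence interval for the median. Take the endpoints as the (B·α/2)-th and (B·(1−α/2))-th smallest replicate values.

(-1.9619, -0.6328)

Sorted replicates: -1.9619, -1.5736, -1.5674, -1.5375, -1.5318, -1.5178, -1.4993, -1.4850, -1.4651, -1.4643, -1.4559, -1.3832, -1.3800, -1.3349, -1.3000, -1.2801, -1.2712, -1.2541, -1.2120, -1.0952, -0.8945, -0.8062, -0.6612, -0.6328, -0.6223
α = 0.08; lower rank = 25 × 0.040 = 1; upper rank = 25 × 0.960 = 24.
The 1st smallest replicate is -1.9619; the 24th is -0.6328.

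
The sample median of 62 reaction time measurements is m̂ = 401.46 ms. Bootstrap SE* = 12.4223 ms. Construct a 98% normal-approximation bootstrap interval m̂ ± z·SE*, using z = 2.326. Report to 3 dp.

(372.566, 430.354)

Margin = 2.326 × 12.4223 = 28.8943
Interval: 401.46 ± 28.8943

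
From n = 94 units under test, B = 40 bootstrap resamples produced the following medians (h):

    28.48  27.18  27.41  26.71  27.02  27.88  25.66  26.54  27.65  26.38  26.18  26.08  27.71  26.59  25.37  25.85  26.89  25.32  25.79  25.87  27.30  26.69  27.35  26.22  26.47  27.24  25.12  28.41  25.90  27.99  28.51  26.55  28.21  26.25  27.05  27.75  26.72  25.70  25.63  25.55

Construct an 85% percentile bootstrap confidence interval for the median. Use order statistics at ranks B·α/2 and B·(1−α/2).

Sorted replicates: 25.12, 25.32, 25.37, 25.55, 25.63, 25.66, 25.70, 25.79, 25.85, 25.87, 25.90, 26.08, 26.18, 26.22, 26.25, 26.38, 26.47, 26.54, 26.55, 26.59, 26.69, 26.71, 26.72, 26.89, 27.02, 27.05, 27.18, 27.24, 27.30, 27.35, 27.41, 27.65, 27.71, 27.75, 27.88, 27.99, 28.21, 28.41, 28.48, 28.51
α = 0.15; lower rank = 40 × 0.075 = 3; upper rank = 40 × 0.925 = 37.
The 3rd smallest replicate is 25.37; the 37th is 28.21.

(25.37, 28.21)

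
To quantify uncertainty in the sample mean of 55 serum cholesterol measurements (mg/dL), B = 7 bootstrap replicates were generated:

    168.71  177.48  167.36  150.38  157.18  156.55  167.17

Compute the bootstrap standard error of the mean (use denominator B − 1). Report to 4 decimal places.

SE* = 9.2314

Bootstrap SE is the standard deviation of the 7 replicate means.
Mean of replicates: (168.71 + 177.48 + 167.36 + 150.38 + 157.18 + 156.55 + 167.17) / 7 = 1144.83000 / 7 = 163.54714
Sum of squared deviations: (+5.16286)² + (+13.93286)² + (+3.81286)² + (−13.16714)² + (−6.36714)² + (−6.99714)² + (+3.62286)² = 511.31674
Variance = 511.31674 / 6 = 85.21946
SE* = √85.21946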